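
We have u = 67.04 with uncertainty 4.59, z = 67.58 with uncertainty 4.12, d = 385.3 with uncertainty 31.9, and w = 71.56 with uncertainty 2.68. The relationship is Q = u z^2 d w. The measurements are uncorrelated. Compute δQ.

Since Q is a product/quotient, work with relative uncertainties:
  (1·δu/u)² = (1×0.0685)² = 0.00469;  (2·δz/z)² = (2×0.0610)² = 0.0149;  (1·δd/d)² = (1×0.0828)² = 0.00685;  (1·δw/w)² = (1×0.0375)² = 0.00140
δQ/Q = √(0.0278) = 0.167
Q = 8.442e+09, so δQ = 0.167 × 8.442e+09 = 1.41e+09.

1.41e+09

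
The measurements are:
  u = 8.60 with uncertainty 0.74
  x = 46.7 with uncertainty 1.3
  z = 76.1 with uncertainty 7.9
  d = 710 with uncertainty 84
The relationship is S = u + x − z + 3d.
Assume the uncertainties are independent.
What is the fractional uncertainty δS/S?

Absolute uncertainties add in quadrature for a linear combination:
  (δu)² = 0.548;  (δx)² = 1.69;  (δz)² = 62.4;  (3·δd)² = 63500
δS = √(63600) = 252
S = 2110, so δS/S = 252/2110 = 0.120.

0.120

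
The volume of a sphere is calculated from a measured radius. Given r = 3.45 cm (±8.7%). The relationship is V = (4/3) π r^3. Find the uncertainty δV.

For a monomial V ∝ r^3, fractional errors add in quadrature:
  (3·δr/r)² = (3×0.0870)² = 0.0681
δV/V = √(0.0681) = 0.261
V = 172 cm^3, so δV = 0.261 × 172 = 44.9 cm^3.

44.9 cm^3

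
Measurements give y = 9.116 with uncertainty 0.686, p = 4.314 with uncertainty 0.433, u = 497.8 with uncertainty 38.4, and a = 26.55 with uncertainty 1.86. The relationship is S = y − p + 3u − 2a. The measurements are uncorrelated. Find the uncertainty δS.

115

For a sum/difference, combine absolute errors in quadrature:
  (δy)² = 0.471;  (δp)² = 0.187;  (3·δu)² = 13300;  (2·δa)² = 13.8
δS = √(13300) = 115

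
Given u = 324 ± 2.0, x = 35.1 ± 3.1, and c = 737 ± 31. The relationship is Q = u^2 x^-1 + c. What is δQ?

269

Let p = u^2·x^-1 = 2990. δp/p = √((2·δu/u)² + (-1·δx/x)²) = √(0.000152 + 0.00780) = 0.0892, so δp = 267.
Q = p + c: δQ = √(δp² + δc²) = √(71100 + 961) = 269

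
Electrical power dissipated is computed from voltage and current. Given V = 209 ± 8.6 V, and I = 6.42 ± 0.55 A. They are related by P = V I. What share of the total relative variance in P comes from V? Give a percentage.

(δP/P)² = (1·δV/V)² + (1·δI/I)²
  V term: (1×0.0411)² = 0.00169
  I term: (1×0.0857)² = 0.00734
Total = 0.00903. Share from V = 0.00169/0.00903 = 0.187.

18.7%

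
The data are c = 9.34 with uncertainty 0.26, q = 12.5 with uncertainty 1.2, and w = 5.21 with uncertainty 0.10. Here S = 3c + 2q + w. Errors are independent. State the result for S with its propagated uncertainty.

S is a linear combination, so absolute uncertainties add in quadrature:
  (3·δc)² = 0.608;  (2·δq)² = 5.76;  (δw)² = 0.0100
δS = √(6.38) = 2.53
S = 58.2.

58.2 ± 2.53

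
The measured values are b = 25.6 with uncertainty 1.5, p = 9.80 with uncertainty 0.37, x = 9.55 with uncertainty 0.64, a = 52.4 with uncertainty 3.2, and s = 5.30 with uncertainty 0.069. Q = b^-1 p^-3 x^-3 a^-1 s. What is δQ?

1.19e-09

For a monomial Q ∝ b^-1, p^-3, x^-3, a^-1, s, fractional errors add in quadrature:
  (-1·δb/b)² = (-1×0.0586)² = 0.00343;  (-3·δp/p)² = (-3×0.0378)² = 0.0128;  (-3·δx/x)² = (-3×0.0670)² = 0.0404;  (-1·δa/a)² = (-1×0.0611)² = 0.00373;  (1·δs/s)² = (1×0.0130)² = 0.000169
δQ/Q = √(0.0606) = 0.246
Q = 4.82e-09, so δQ = 0.246 × 4.82e-09 = 1.19e-09.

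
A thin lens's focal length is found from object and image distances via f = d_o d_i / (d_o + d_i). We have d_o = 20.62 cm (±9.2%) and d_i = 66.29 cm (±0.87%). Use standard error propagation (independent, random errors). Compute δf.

1.10 cm

∂f/∂d_o = (d_i/(d_o+d_i))² = 0.582;  ∂f/∂d_i = (d_o/(d_o+d_i))² = 0.0563
δf = √((∂f/∂d_o · δd_o)² + (∂f/∂d_i · δd_i)²) = √(1.22 + 0.00105) = 1.10 cm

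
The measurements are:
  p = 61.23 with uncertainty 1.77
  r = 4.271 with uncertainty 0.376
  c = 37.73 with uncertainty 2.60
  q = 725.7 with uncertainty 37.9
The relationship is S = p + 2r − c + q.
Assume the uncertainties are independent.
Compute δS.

Absolute uncertainties add in quadrature for a linear combination:
  (δp)² = 3.13;  (2·δr)² = 0.566;  (δc)² = 6.76;  (δq)² = 1440
δS = √(1450) = 38.0

38.0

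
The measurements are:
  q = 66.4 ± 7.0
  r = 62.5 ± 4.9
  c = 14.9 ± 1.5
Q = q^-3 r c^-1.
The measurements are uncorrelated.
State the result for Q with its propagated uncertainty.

(1.43 ± 0.489) × 10^-5

Relative error in a monomial: (δQ/Q)² = Σ (nᵢ · δxᵢ/xᵢ)².
  (-3·δq/q)² = (-3×0.105)² = 0.100;  (1·δr/r)² = (1×0.0784)² = 0.00615;  (-1·δc/c)² = (-1×0.101)² = 0.0101
δQ/Q = √(0.116) = 0.341
Q = 1.43e-05, so δQ = 0.341 × 1.43e-05 = 4.89e-06.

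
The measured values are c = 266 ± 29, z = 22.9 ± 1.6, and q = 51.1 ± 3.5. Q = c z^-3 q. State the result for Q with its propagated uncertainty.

Since Q is a product/quotient, work with relative uncertainties:
  (1·δc/c)² = (1×0.109)² = 0.0119;  (-3·δz/z)² = (-3×0.0699)² = 0.0439;  (1·δq/q)² = (1×0.0685)² = 0.00469
δQ/Q = √(0.0605) = 0.246
Q = 1.13, so δQ = 0.246 × 1.13 = 0.278.

1.13 ± 0.278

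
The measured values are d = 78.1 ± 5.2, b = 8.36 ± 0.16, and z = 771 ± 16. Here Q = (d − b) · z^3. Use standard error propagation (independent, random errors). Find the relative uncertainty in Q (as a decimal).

Let u = d − b = 69.7. δu = √(δd² + δb²) = √(27.0 + 0.0256) = 5.20, so δu/u = 0.0746.
Q is then a monomial in u, z:
δQ/Q = √((δu/u)² + (3·δz/z)²) = √(0.00556 + 0.00388) = 0.0972

0.0972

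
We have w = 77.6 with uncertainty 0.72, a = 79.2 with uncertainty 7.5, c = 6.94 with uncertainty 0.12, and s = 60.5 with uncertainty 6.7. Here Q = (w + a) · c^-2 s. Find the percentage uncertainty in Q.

Let u = w + a = 157. δu = √(δw² + δa²) = √(0.518 + 56.2) = 7.53, so δu/u = 0.0481.
Q is then a monomial in u, c, s:
δQ/Q = √((δu/u)² + (-2·δc/c)² + (1·δs/s)²) = √(0.00231 + 0.00120 + 0.0123) = 0.126

12.6%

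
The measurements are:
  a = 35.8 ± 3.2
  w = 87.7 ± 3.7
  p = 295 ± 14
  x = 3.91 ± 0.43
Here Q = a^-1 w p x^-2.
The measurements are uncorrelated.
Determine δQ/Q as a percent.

24.6%

Q is a product of powers, so relative uncertainties combine in quadrature:
  (-1·δa/a)² = (-1×0.0894)² = 0.00799;  (1·δw/w)² = (1×0.0422)² = 0.00178;  (1·δp/p)² = (1×0.0475)² = 0.00225;  (-2·δx/x)² = (-2×0.110)² = 0.0484
δQ/Q = √(0.0604) = 0.246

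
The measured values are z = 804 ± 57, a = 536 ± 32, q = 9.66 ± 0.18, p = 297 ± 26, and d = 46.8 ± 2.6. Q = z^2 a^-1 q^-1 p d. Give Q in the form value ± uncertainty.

(1.74 ± 0.324) × 10^6

Since Q is a product/quotient, work with relative uncertainties:
  (2·δz/z)² = (2×0.0709)² = 0.0201;  (-1·δa/a)² = (-1×0.0597)² = 0.00356;  (-1·δq/q)² = (-1×0.0186)² = 0.000347;  (1·δp/p)² = (1×0.0875)² = 0.00766;  (1·δd/d)² = (1×0.0556)² = 0.00309
δQ/Q = √(0.0348) = 0.186
Q = 1.74e+06, so δQ = 0.186 × 1.74e+06 = 3.24e+05.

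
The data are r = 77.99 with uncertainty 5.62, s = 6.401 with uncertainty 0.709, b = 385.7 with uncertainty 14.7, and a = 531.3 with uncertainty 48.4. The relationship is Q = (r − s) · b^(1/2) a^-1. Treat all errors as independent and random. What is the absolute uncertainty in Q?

Let u = r − s = 71.59. δu = √(δr² + δs²) = √(31.6 + 0.503) = 5.66, so δu/u = 0.0791.
Q is then a monomial in u, b, a:
δQ/Q = √((δu/u)² + (½·δb/b)² + (-1·δa/a)²) = √(0.00626 + 0.000363 + 0.00830) = 0.122
Q = 2.646, so δQ = 0.122 × 2.646 = 0.323.

0.323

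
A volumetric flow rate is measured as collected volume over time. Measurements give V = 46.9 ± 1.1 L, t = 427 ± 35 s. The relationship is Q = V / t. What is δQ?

Products/powers → add relative errors in quadrature, weighted by exponent:
  (1·δV/V)² = (1×0.0235)² = 0.000550;  (-1·δt/t)² = (-1×0.0820)² = 0.00672
δQ/Q = √(0.00727) = 0.0853
Q = 0.110 L/s, so δQ = 0.0853 × 0.110 = 0.00936 L/s.

0.00936 L/s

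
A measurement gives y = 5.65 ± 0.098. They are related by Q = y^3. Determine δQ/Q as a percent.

5.20%

Q ∝ y^3, so δQ/Q = |3| · δy/y = 3 × 0.0173 = 0.0520.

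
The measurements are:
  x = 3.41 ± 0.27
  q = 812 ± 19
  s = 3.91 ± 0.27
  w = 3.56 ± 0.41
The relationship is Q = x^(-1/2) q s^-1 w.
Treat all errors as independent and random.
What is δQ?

Relative error in a monomial: (δQ/Q)² = Σ (nᵢ · δxᵢ/xᵢ)².
  (−½·δx/x)² = (-0.5×0.0792)² = 0.00157;  (1·δq/q)² = (1×0.0234)² = 0.000548;  (-1·δs/s)² = (-1×0.0691)² = 0.00477;  (1·δw/w)² = (1×0.115)² = 0.0133
δQ/Q = √(0.0201) = 0.142
Q = 400, so δQ = 0.142 × 400 = 56.8.

56.8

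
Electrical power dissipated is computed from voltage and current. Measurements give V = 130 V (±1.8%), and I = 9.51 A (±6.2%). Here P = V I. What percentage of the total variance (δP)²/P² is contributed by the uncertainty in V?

(δP/P)² = (1·δV/V)² + (1·δI/I)²
  V term: (1×0.0180)² = 0.000324
  I term: (1×0.0620)² = 0.00384
Total = 0.00417. Share from V = 0.000324/0.00417 = 0.0777.

7.77%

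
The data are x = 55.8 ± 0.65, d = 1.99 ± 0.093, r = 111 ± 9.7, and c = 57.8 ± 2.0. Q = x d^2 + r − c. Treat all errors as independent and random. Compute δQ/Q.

0.0841

Let p = x·d^2 = 221. δp/p = √((1·δx/x)² + (2·δd/d)²) = √(0.000136 + 0.00874) = 0.0942, so δp = 20.8.
Q = p + r − c: δQ = √(δp² + δr² + δc²) = √(433 + 94.1 + 4.00) = 23.0
Q = 274, so δQ/Q = 23.0/274 = 0.0841.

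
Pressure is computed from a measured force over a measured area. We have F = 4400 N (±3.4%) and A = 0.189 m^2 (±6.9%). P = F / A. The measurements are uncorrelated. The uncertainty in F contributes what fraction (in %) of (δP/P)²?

(δP/P)² = (1·δF/F)² + (-1·δA/A)²
  F term: (1×0.0340)² = 0.00116
  A term: (-1×0.0690)² = 0.00476
Total = 0.00592. Share from F = 0.00116/0.00592 = 0.195.

19.5%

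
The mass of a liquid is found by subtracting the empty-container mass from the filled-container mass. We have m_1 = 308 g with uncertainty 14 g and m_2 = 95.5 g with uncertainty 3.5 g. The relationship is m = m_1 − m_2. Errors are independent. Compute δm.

14.4 g

Absolute uncertainties add in quadrature for a linear combination:
  (δm_1)² = 196;  (δm_2)² = 12.2
δm = √(208) = 14.4 g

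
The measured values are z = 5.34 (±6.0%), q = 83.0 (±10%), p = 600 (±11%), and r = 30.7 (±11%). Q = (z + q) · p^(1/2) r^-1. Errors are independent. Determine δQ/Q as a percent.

Let u = z + q = 88.3. δu = √(δz² + δq²) = √(0.103 + 68.9) = 8.31, so δu/u = 0.0940.
Q is then a monomial in u, p, r:
δQ/Q = √((δu/u)² + (½·δp/p)² + (-1·δr/r)²) = √(0.00884 + 0.00302 + 0.0121) = 0.155

15.5%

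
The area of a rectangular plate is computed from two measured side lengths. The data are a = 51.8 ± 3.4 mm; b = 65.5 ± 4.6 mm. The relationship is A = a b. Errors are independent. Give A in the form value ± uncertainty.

3390 ± 326 mm^2

Products/powers → add relative errors in quadrature, weighted by exponent:
  (1·δa/a)² = (1×0.0656)² = 0.00431;  (1·δb/b)² = (1×0.0702)² = 0.00493
δA/A = √(0.00924) = 0.0961
A = 3390 mm^2, so δA = 0.0961 × 3390 = 326 mm^2.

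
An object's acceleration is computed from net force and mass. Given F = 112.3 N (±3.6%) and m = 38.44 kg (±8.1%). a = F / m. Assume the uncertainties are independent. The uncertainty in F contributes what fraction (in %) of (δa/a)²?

(δa/a)² = (1·δF/F)² + (-1·δm/m)²
  F term: (1×0.0360)² = 0.00130
  m term: (-1×0.0810)² = 0.00656
Total = 0.00786. Share from F = 0.00130/0.00786 = 0.165.

16.5%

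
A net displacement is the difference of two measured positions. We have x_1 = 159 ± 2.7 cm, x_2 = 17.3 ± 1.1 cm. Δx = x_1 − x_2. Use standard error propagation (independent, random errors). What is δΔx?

Δx is a linear combination, so absolute uncertainties add in quadrature:
  (δx_1)² = 7.29;  (δx_2)² = 1.21
δΔx = √(8.50) = 2.92 cm

2.92 cm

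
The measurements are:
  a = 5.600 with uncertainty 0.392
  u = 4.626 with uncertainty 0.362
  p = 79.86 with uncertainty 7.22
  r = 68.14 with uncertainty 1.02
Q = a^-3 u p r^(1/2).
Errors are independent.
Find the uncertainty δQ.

4.20

Q is a product of powers, so relative uncertainties combine in quadrature:
  (-3·δa/a)² = (-3×0.0700)² = 0.0441;  (1·δu/u)² = (1×0.0783)² = 0.00612;  (1·δp/p)² = (1×0.0904)² = 0.00817;  (½·δr/r)² = (0.5×0.0150)² = 5.6e-05
δQ/Q = √(0.0585) = 0.242
Q = 17.36, so δQ = 0.242 × 17.36 = 4.20.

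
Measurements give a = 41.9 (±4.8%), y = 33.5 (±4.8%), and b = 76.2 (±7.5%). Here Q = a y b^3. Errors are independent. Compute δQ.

Since Q is a product/quotient, work with relative uncertainties:
  (1·δa/a)² = (1×0.0480)² = 0.00230;  (1·δy/y)² = (1×0.0480)² = 0.00230;  (3·δb/b)² = (3×0.0750)² = 0.0506
δQ/Q = √(0.0552) = 0.235
Q = 6.21e+08, so δQ = 0.235 × 6.21e+08 = 1.46e+08.

1.46e+08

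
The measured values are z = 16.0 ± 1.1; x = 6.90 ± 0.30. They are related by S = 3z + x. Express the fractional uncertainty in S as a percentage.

Sums and differences: (δS)² = Σ (cᵢ δxᵢ)².
  (3·δz)² = 10.9;  (δx)² = 0.0900
δS = √(11.0) = 3.31
S = 54.9, so δS/S = 3.31/54.9 = 0.0604.

6.04%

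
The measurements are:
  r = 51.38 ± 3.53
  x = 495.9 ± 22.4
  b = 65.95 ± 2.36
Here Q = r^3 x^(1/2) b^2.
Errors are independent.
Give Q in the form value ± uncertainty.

(1.314 ± 0.288) × 10^10

Relative error in a monomial: (δQ/Q)² = Σ (nᵢ · δxᵢ/xᵢ)².
  (3·δr/r)² = (3×0.0687)² = 0.0425;  (½·δx/x)² = (0.5×0.0452)² = 0.000510;  (2·δb/b)² = (2×0.0358)² = 0.00512
δQ/Q = √(0.0481) = 0.219
Q = 1.314e+10, so δQ = 0.219 × 1.314e+10 = 2.88e+09.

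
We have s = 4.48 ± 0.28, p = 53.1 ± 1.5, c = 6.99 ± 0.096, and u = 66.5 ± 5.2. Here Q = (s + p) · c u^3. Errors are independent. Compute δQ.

Let w = s + p = 57.6. δw = √(δs² + δp²) = √(0.0784 + 2.25) = 1.53, so δw/w = 0.0265.
Q is then a monomial in w, c, u:
δQ/Q = √((δw/w)² + (1·δc/c)² + (3·δu/u)²) = √(0.000702 + 0.000189 + 0.0550) = 0.236
Q = 1.18e+08, so δQ = 0.236 × 1.18e+08 = 2.8e+07.

2.8e+07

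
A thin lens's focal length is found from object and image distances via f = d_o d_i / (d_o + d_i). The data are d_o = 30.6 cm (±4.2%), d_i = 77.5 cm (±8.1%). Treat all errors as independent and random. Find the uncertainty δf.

∂f/∂d_o = (d_i/(d_o+d_i))² = 0.514;  ∂f/∂d_i = (d_o/(d_o+d_i))² = 0.0801
δf = √((∂f/∂d_o · δd_o)² + (∂f/∂d_i · δd_i)²) = √(0.436 + 0.253) = 0.830 cm

0.830 cm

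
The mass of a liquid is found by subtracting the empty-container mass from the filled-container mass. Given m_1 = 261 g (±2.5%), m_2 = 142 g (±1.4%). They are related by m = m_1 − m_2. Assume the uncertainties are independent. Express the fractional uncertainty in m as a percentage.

m is a linear combination, so absolute uncertainties add in quadrature:
  (δm_1)² = 42.6;  (δm_2)² = 3.95
δm = √(46.5) = 6.82 g
m = 119 g, so δm/m = 6.82/119 = 0.0573.

5.73%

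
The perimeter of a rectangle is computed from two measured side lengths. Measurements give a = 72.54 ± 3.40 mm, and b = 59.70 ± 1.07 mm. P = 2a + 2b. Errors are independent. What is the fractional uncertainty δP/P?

Sums and differences: (δP)² = Σ (cᵢ δxᵢ)².
  (2·δa)² = 46.2;  (2·δb)² = 4.58
δP = √(50.8) = 7.13 mm
P = 264.5 mm, so δP/P = 7.13/264.5 = 0.0270.

0.0270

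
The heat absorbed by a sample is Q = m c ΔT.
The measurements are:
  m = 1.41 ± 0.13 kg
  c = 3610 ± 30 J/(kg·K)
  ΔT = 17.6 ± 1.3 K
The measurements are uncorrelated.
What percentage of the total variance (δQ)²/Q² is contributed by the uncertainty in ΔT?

(δQ/Q)² = (1·δm/m)² + (1·δc/c)² + (1·δΔT/ΔT)²
  m term: (1×0.0922)² = 0.00850
  c term: (1×0.00831)² = 6.91e-05
  ΔT term: (1×0.0739)² = 0.00546
Total = 0.0140. Share from ΔT = 0.00546/0.0140 = 0.389.

38.9%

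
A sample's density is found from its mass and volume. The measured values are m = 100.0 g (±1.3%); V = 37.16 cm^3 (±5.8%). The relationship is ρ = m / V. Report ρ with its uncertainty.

ρ is a product of powers, so relative uncertainties combine in quadrature:
  (1·δm/m)² = (1×0.0130)² = 0.000169;  (-1·δV/V)² = (-1×0.0580)² = 0.00336
δρ/ρ = √(0.00353) = 0.0594
ρ = 2.691 g/cm^3, so δρ = 0.0594 × 2.691 = 0.160 g/cm^3.

2.691 ± 0.160 g/cm^3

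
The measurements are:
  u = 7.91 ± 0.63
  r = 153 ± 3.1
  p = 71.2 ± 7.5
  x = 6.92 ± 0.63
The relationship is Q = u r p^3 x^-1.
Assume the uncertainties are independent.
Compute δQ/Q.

0.339

Relative error in a monomial: (δQ/Q)² = Σ (nᵢ · δxᵢ/xᵢ)².
  (1·δu/u)² = (1×0.0796)² = 0.00634;  (1·δr/r)² = (1×0.0203)² = 0.000411;  (3·δp/p)² = (3×0.105)² = 0.0999;  (-1·δx/x)² = (-1×0.0910)² = 0.00829
δQ/Q = √(0.115) = 0.339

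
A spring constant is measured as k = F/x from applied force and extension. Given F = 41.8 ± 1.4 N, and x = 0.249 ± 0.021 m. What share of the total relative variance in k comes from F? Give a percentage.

13.6%

(δk/k)² = (1·δF/F)² + (-1·δx/x)²
  F term: (1×0.0335)² = 0.00112
  x term: (-1×0.0843)² = 0.00711
Total = 0.00823. Share from F = 0.00112/0.00823 = 0.136.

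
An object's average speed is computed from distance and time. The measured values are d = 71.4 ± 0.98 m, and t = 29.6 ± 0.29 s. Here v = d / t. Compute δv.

0.0407 m/s

Products/powers → add relative errors in quadrature, weighted by exponent:
  (1·δd/d)² = (1×0.0137)² = 0.000188;  (-1·δt/t)² = (-1×0.00980)² = 9.6e-05
δv/v = √(0.000284) = 0.0169
v = 2.41 m/s, so δv = 0.0169 × 2.41 = 0.0407 m/s.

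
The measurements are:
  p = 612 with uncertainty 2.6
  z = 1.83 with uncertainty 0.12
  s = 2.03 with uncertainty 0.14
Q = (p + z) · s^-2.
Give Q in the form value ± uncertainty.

149 ± 20.6

Let u = p + z = 614. δu = √(δp² + δz²) = √(6.76 + 0.0144) = 2.60, so δu/u = 0.00424.
Q is then a monomial in u, s:
δQ/Q = √((δu/u)² + (-2·δs/s)²) = √(1.8e-05 + 0.0190) = 0.138
Q = 149, so δQ = 0.138 × 149 = 20.6.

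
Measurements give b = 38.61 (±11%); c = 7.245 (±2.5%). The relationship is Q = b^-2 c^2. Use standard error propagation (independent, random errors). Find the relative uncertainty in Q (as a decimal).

For a monomial Q ∝ b^-2, c^2, fractional errors add in quadrature:
  (-2·δb/b)² = (-2×0.110)² = 0.0484;  (2·δc/c)² = (2×0.0250)² = 0.00250
δQ/Q = √(0.0509) = 0.226

0.226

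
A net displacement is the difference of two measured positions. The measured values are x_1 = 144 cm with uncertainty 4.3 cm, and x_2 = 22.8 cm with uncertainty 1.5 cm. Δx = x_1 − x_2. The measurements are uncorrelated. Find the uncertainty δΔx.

Absolute uncertainties add in quadrature for a linear combination:
  (δx_1)² = 18.5;  (δx_2)² = 2.25
δΔx = √(20.7) = 4.55 cm

4.55 cm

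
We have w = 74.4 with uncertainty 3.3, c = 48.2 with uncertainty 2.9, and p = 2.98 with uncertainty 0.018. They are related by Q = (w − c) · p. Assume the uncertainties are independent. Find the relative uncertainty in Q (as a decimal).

Let u = w − c = 26.2. δu = √(δw² + δc²) = √(10.9 + 8.41) = 4.39, so δu/u = 0.168.
Q is then a monomial in u, p:
δQ/Q = √((δu/u)² + (1·δp/p)²) = √(0.0281 + 3.65e-05) = 0.168

0.168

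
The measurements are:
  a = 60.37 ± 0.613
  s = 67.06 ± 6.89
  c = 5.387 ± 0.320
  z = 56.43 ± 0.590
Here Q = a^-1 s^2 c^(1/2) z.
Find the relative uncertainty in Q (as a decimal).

0.208

For a monomial Q ∝ a^-1, s^2, c^(1/2), z, fractional errors add in quadrature:
  (-1·δa/a)² = (-1×0.0102)² = 0.000103;  (2·δs/s)² = (2×0.103)² = 0.0422;  (½·δc/c)² = (0.5×0.0594)² = 0.000882;  (1·δz/z)² = (1×0.0105)² = 0.000109
δQ/Q = √(0.0433) = 0.208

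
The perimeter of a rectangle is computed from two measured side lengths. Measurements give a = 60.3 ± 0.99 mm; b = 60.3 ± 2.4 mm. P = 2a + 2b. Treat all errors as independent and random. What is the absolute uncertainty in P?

For a sum/difference, combine absolute errors in quadrature:
  (2·δa)² = 3.92;  (2·δb)² = 23.0
δP = √(27.0) = 5.19 mm

5.19 mm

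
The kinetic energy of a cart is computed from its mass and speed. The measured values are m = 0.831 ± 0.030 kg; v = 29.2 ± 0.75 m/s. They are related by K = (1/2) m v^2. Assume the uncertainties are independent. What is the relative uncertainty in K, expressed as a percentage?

6.28%

Each factor contributes (exponent × relative error)² to (δK/K)²:
  (1·δm/m)² = (1×0.0361)² = 0.00130;  (2·δv/v)² = (2×0.0257)² = 0.00264
δK/K = √(0.00394) = 0.0628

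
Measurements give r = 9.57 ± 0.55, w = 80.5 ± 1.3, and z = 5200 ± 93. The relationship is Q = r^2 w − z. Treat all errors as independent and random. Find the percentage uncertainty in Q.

Let p = r^2·w = 7370. δp/p = √((2·δr/r)² + (1·δw/w)²) = √(0.0132 + 0.000261) = 0.116, so δp = 856.
Q = p − z: δQ = √(δp² + δz²) = √(7.32e+05 + 8650) = 861
Q = 2170, so δQ/Q = 861/2170 = 0.396.

39.6%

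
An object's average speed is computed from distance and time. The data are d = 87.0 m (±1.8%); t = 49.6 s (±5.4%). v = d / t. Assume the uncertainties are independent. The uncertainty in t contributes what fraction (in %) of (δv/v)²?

(δv/v)² = (1·δd/d)² + (-1·δt/t)²
  d term: (1×0.0180)² = 0.000324
  t term: (-1×0.0540)² = 0.00292
Total = 0.00324. Share from t = 0.00292/0.00324 = 0.900.

90.0%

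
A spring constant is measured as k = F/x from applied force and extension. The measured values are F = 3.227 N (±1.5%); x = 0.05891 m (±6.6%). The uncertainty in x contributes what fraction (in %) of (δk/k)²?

95.1%

(δk/k)² = (1·δF/F)² + (-1·δx/x)²
  F term: (1×0.0150)² = 0.000225
  x term: (-1×0.0660)² = 0.00436
Total = 0.00458. Share from x = 0.00436/0.00458 = 0.951.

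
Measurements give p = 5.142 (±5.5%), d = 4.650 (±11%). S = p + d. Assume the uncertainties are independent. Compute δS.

For a sum/difference, combine absolute errors in quadrature:
  (δp)² = 0.0800;  (δd)² = 0.262
δS = √(0.342) = 0.584

0.584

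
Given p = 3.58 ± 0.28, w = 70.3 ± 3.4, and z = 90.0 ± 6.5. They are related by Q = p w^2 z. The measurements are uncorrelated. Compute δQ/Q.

Each factor contributes (exponent × relative error)² to (δQ/Q)²:
  (1·δp/p)² = (1×0.0782)² = 0.00612;  (2·δw/w)² = (2×0.0484)² = 0.00936;  (1·δz/z)² = (1×0.0722)² = 0.00522
δQ/Q = √(0.0207) = 0.144

0.144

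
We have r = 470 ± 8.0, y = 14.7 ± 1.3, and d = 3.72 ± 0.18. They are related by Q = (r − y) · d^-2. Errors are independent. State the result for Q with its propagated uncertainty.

32.9 ± 3.24

Let u = r − y = 455. δu = √(δr² + δy²) = √(64.0 + 1.69) = 8.10, so δu/u = 0.0178.
Q is then a monomial in u, d:
δQ/Q = √((δu/u)² + (-2·δd/d)²) = √(0.000317 + 0.00937) = 0.0984
Q = 32.9, so δQ = 0.0984 × 32.9 = 3.24.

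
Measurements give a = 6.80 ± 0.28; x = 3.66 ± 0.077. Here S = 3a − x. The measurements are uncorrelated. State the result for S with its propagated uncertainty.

16.7 ± 0.844

Absolute uncertainties add in quadrature for a linear combination:
  (3·δa)² = 0.706;  (δx)² = 0.00593
δS = √(0.712) = 0.844
S = 16.7.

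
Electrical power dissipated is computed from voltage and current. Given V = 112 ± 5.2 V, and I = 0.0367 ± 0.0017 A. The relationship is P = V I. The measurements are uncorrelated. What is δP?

0.270 W

Relative error in a monomial: (δP/P)² = Σ (nᵢ · δxᵢ/xᵢ)².
  (1·δV/V)² = (1×0.0464)² = 0.00216;  (1·δI/I)² = (1×0.0463)² = 0.00215
δP/P = √(0.00430) = 0.0656
P = 4.11 W, so δP = 0.0656 × 4.11 = 0.270 W.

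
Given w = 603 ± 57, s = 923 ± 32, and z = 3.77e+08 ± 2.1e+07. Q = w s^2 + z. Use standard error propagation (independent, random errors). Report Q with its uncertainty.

Let p = w·s^2 = 5.14e+08. δp/p = √((1·δw/w)² + (2·δs/s)²) = √(0.00894 + 0.00481) = 0.117, so δp = 6.02e+07.
Q = p + z: δQ = √(δp² + δz²) = √(3.63e+15 + 4.41e+14) = 6.38e+07
Q = 8.91e+08.

(8.91 ± 0.638) × 10^8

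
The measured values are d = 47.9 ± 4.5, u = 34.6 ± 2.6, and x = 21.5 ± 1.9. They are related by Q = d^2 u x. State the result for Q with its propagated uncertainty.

(1.71 ± 0.377) × 10^6

Each factor contributes (exponent × relative error)² to (δQ/Q)²:
  (2·δd/d)² = (2×0.0939)² = 0.0353;  (1·δu/u)² = (1×0.0751)² = 0.00565;  (1·δx/x)² = (1×0.0884)² = 0.00781
δQ/Q = √(0.0488) = 0.221
Q = 1.71e+06, so δQ = 0.221 × 1.71e+06 = 3.77e+05.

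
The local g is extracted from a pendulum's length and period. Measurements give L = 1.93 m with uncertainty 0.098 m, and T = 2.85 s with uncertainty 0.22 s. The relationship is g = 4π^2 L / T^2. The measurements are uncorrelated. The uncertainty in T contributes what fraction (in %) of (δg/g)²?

90.2%

(δg/g)² = (1·δL/L)² + (-2·δT/T)²
  L term: (1×0.0508)² = 0.00258
  T term: (-2×0.0772)² = 0.0238
Total = 0.0264. Share from T = 0.0238/0.0264 = 0.902.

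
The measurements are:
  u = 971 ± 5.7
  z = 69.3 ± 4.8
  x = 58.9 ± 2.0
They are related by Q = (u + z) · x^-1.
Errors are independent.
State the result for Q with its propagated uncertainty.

17.7 ± 0.613

Let w = u + z = 1040. δw = √(δu² + δz²) = √(32.5 + 23.0) = 7.45, so δw/w = 0.00716.
Q is then a monomial in w, x:
δQ/Q = √((δw/w)² + (-1·δx/x)²) = √(5.13e-05 + 0.00115) = 0.0347
Q = 17.7, so δQ = 0.0347 × 17.7 = 0.613.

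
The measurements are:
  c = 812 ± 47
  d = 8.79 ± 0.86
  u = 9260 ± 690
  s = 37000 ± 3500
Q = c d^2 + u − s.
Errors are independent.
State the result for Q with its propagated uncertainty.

35000 ± 13300

Let p = c·d^2 = 62700. δp/p = √((1·δc/c)² + (2·δd/d)²) = √(0.00335 + 0.0383) = 0.204, so δp = 12800.
Q = p + u − s: δQ = √(δp² + δu² + δs²) = √(1.64e+08 + 4.76e+05 + 1.22e+07) = 13300
Q = 35000.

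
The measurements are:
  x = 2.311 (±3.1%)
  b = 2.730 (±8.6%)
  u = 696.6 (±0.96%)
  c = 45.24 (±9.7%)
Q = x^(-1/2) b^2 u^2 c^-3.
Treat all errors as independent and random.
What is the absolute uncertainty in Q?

8.71

Q is a product of powers, so relative uncertainties combine in quadrature:
  (−½·δx/x)² = (-0.5×0.0310)² = 0.000240;  (2·δb/b)² = (2×0.0860)² = 0.0296;  (2·δu/u)² = (2×0.00960)² = 0.000369;  (-3·δc/c)² = (-3×0.0970)² = 0.0847
δQ/Q = √(0.115) = 0.339
Q = 25.69, so δQ = 0.339 × 25.69 = 8.71.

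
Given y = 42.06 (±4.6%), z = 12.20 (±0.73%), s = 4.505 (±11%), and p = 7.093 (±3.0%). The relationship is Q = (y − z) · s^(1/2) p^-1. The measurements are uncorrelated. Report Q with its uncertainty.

Let u = y − z = 29.86. δu = √(δy² + δz²) = √(3.74 + 0.00793) = 1.94, so δu/u = 0.0649.
Q is then a monomial in u, s, p:
δQ/Q = √((δu/u)² + (½·δs/s)² + (-1·δp/p)²) = √(0.00421 + 0.00302 + 0.000900) = 0.0902
Q = 8.935, so δQ = 0.0902 × 8.935 = 0.806.

8.935 ± 0.806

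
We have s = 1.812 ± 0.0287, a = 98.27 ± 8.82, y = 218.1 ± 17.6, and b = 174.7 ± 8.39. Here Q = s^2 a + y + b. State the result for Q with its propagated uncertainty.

715.5 ± 36.4

Let p = s^2·a = 322.7. δp/p = √((2·δs/s)² + (1·δa/a)²) = √(0.00100 + 0.00806) = 0.0952, so δp = 30.7.
Q = p + y + b: δQ = √(δp² + δy² + δb²) = √(943 + 310 + 70.4) = 36.4
Q = 715.5.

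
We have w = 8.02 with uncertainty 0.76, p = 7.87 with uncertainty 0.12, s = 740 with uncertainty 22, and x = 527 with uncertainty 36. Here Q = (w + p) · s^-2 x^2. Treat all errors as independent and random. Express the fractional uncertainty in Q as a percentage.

Let u = w + p = 15.9. δu = √(δw² + δp²) = √(0.578 + 0.0144) = 0.769, so δu/u = 0.0484.
Q is then a monomial in u, s, x:
δQ/Q = √((δu/u)² + (-2·δs/s)² + (2·δx/x)²) = √(0.00234 + 0.00354 + 0.0187) = 0.157

15.7%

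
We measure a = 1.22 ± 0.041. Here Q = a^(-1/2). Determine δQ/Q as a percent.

Q ∝ a^(-1/2), so δQ/Q = |−½| · δa/a = 0.5 × 0.0336 = 0.0168.

1.68%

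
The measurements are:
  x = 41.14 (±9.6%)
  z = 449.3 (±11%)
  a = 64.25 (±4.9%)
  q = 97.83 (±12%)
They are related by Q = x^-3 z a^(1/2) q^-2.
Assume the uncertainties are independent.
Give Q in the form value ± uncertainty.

(5.404 ± 2.12) × 10^-6

Since Q is a product/quotient, work with relative uncertainties:
  (-3·δx/x)² = (-3×0.0960)² = 0.0829;  (1·δz/z)² = (1×0.110)² = 0.0121;  (½·δa/a)² = (0.5×0.0490)² = 0.000600;  (-2·δq/q)² = (-2×0.120)² = 0.0576
δQ/Q = √(0.153) = 0.391
Q = 5.404e-06, so δQ = 0.391 × 5.404e-06 = 2.12e-06.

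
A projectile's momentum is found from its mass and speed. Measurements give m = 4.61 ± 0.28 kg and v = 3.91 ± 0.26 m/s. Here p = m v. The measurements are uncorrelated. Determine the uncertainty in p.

Products/powers → add relative errors in quadrature, weighted by exponent:
  (1·δm/m)² = (1×0.0607)² = 0.00369;  (1·δv/v)² = (1×0.0665)² = 0.00442
δp/p = √(0.00811) = 0.0901
p = 18.0 kg·m/s, so δp = 0.0901 × 18.0 = 1.62 kg·m/s.

1.62 kg·m/s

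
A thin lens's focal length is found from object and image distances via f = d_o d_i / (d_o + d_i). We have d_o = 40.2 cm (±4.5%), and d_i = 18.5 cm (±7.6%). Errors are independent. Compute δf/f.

∂f/∂d_o = (d_i/(d_o+d_i))² = 0.0993;  ∂f/∂d_i = (d_o/(d_o+d_i))² = 0.469
δf = √((∂f/∂d_o · δd_o)² + (∂f/∂d_i · δd_i)²) = √(0.0323 + 0.435) = 0.683 cm
f = 12.7 cm, so δf/f = 0.683/12.7 = 0.0539.

0.0539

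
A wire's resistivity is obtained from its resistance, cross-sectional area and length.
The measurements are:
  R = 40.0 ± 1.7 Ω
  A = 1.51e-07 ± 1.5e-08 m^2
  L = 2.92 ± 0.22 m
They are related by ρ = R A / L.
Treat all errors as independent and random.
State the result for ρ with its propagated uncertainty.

Since ρ is a product/quotient, work with relative uncertainties:
  (1·δR/R)² = (1×0.0425)² = 0.00181;  (1·δA/A)² = (1×0.0993)² = 0.00987;  (-1·δL/L)² = (-1×0.0753)² = 0.00568
δρ/ρ = √(0.0174) = 0.132
ρ = 2.07e-06 Ω·m, so δρ = 0.132 × 2.07e-06 = 2.72e-07 Ω·m.

(2.07 ± 0.272) × 10^-6 Ω·m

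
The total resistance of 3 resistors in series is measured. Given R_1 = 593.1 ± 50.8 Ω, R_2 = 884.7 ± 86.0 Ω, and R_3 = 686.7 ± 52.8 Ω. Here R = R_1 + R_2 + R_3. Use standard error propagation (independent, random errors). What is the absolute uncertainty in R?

For a sum/difference, combine absolute errors in quadrature:
  (δR_1)² = 2580;  (δR_2)² = 7400;  (δR_3)² = 2790
δR = √(12800) = 113 Ω

113 Ω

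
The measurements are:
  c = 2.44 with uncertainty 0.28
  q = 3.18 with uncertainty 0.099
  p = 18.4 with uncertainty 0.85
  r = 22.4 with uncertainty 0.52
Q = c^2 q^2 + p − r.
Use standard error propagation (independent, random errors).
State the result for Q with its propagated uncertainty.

Let w = c^2·q^2 = 60.2. δw/w = √((2·δc/c)² + (2·δq/q)²) = √(0.0527 + 0.00388) = 0.238, so δw = 14.3.
Q = w + p − r: δQ = √(δw² + δp² + δr²) = √(205 + 0.722 + 0.270) = 14.4
Q = 56.2.

56.2 ± 14.4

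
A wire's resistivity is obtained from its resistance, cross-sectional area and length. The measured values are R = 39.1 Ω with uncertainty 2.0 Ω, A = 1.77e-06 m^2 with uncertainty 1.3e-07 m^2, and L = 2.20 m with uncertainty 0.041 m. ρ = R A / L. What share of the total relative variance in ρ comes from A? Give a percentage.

64.5%

(δρ/ρ)² = (1·δR/R)² + (1·δA/A)² + (-1·δL/L)²
  R term: (1×0.0512)² = 0.00262
  A term: (1×0.0734)² = 0.00539
  L term: (-1×0.0186)² = 0.000347
Total = 0.00836. Share from A = 0.00539/0.00836 = 0.645.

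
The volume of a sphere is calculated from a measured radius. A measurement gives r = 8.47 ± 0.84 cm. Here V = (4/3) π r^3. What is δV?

757 cm^3

Relative error in a monomial: (δV/V)² = Σ (nᵢ · δxᵢ/xᵢ)².
  (3·δr/r)² = (3×0.0992)² = 0.0885
δV/V = √(0.0885) = 0.298
V = 2550 cm^3, so δV = 0.298 × 2550 = 757 cm^3.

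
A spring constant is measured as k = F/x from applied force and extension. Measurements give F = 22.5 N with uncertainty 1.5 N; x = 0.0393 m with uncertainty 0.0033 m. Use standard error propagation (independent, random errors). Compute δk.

61.4 N/m

k is a product of powers, so relative uncertainties combine in quadrature:
  (1·δF/F)² = (1×0.0667)² = 0.00444;  (-1·δx/x)² = (-1×0.0840)² = 0.00705
δk/k = √(0.0115) = 0.107
k = 573 N/m, so δk = 0.107 × 573 = 61.4 N/m.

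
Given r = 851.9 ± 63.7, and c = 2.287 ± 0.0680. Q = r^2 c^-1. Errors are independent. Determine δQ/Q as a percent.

Q is a product of powers, so relative uncertainties combine in quadrature:
  (2·δr/r)² = (2×0.0748)² = 0.0224;  (-1·δc/c)² = (-1×0.0297)² = 0.000884
δQ/Q = √(0.0232) = 0.152

15.2%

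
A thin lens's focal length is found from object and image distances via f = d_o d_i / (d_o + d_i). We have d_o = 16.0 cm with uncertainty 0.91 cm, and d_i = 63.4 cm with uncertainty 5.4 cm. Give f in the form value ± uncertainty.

∂f/∂d_o = (d_i/(d_o+d_i))² = 0.638;  ∂f/∂d_i = (d_o/(d_o+d_i))² = 0.0406
δf = √((∂f/∂d_o · δd_o)² + (∂f/∂d_i · δd_i)²) = √(0.337 + 0.0481) = 0.620 cm
f = 12.8 cm.

12.8 ± 0.620 cm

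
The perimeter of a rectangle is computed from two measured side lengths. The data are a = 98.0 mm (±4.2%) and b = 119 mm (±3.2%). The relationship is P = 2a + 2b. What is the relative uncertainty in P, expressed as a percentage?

For a sum/difference, combine absolute errors in quadrature:
  (2·δa)² = 67.8;  (2·δb)² = 58.0
δP = √(126) = 11.2 mm
P = 434 mm, so δP/P = 11.2/434 = 0.0258.

2.58%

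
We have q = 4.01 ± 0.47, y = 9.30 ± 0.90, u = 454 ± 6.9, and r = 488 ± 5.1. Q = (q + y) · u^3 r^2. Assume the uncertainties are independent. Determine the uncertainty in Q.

2.71e+13

Let w = q + y = 13.3. δw = √(δq² + δy²) = √(0.221 + 0.810) = 1.02, so δw/w = 0.0763.
Q is then a monomial in w, u, r:
δQ/Q = √((δw/w)² + (3·δu/u)² + (2·δr/r)²) = √(0.00582 + 0.00208 + 0.000437) = 0.0913
Q = 2.97e+14, so δQ = 0.0913 × 2.97e+14 = 2.71e+13.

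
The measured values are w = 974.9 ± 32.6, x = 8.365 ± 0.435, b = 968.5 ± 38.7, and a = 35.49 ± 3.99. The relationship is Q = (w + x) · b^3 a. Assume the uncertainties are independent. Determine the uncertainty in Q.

Let u = w + x = 983.3. δu = √(δw² + δx²) = √(1060 + 0.189) = 32.6, so δu/u = 0.0332.
Q is then a monomial in u, b, a:
δQ/Q = √((δu/u)² + (3·δb/b)² + (1·δa/a)²) = √(0.00110 + 0.0144 + 0.0126) = 0.168
Q = 3.17e+13, so δQ = 0.168 × 3.17e+13 = 5.31e+12.

5.31e+12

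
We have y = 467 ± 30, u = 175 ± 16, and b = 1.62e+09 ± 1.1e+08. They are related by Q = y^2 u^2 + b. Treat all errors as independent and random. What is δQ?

1.5e+09

Let p = y^2·u^2 = 6.68e+09. δp/p = √((2·δy/y)² + (2·δu/u)²) = √(0.0165 + 0.0334) = 0.223, so δp = 1.49e+09.
Q = p + b: δQ = √(δp² + δb²) = √(2.23e+18 + 1.21e+16) = 1.5e+09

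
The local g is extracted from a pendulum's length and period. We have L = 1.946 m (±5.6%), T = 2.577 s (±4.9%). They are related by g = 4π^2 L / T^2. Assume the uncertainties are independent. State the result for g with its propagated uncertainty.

Products/powers → add relative errors in quadrature, weighted by exponent:
  (1·δL/L)² = (1×0.0560)² = 0.00314;  (-2·δT/T)² = (-2×0.0490)² = 0.00960
δg/g = √(0.0127) = 0.113
g = 11.57 m/s^2, so δg = 0.113 × 11.57 = 1.31 m/s^2.

11.57 ± 1.31 m/s^2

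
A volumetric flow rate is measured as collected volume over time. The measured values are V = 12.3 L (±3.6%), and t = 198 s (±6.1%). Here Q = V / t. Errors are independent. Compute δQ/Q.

0.0708

Q is a product of powers, so relative uncertainties combine in quadrature:
  (1·δV/V)² = (1×0.0360)² = 0.00130;  (-1·δt/t)² = (-1×0.0610)² = 0.00372
δQ/Q = √(0.00502) = 0.0708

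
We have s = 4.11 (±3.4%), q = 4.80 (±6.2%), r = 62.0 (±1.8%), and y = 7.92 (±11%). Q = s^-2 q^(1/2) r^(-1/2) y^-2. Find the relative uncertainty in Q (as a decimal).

0.233

Products/powers → add relative errors in quadrature, weighted by exponent:
  (-2·δs/s)² = (-2×0.0340)² = 0.00462;  (½·δq/q)² = (0.5×0.0620)² = 0.000961;  (−½·δr/r)² = (-0.5×0.0180)² = 8.1e-05;  (-2·δy/y)² = (-2×0.110)² = 0.0484
δQ/Q = √(0.0541) = 0.233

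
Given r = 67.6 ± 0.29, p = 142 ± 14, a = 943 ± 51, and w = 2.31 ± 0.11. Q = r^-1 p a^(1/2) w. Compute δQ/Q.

0.113

Products/powers → add relative errors in quadrature, weighted by exponent:
  (-1·δr/r)² = (-1×0.00429)² = 1.84e-05;  (1·δp/p)² = (1×0.0986)² = 0.00972;  (½·δa/a)² = (0.5×0.0541)² = 0.000731;  (1·δw/w)² = (1×0.0476)² = 0.00227
δQ/Q = √(0.0127) = 0.113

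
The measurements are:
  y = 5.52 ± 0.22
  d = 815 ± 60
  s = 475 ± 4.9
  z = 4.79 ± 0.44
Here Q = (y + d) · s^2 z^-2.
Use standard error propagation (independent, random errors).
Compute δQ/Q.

0.199

Let u = y + d = 821. δu = √(δy² + δd²) = √(0.0484 + 3600) = 60.0, so δu/u = 0.0731.
Q is then a monomial in u, s, z:
δQ/Q = √((δu/u)² + (2·δs/s)² + (-2·δz/z)²) = √(0.00535 + 0.000426 + 0.0338) = 0.199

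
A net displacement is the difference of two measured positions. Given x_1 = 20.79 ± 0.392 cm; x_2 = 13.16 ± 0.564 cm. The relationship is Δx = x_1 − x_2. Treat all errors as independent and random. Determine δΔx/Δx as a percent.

9.00%

Each term contributes (cᵢ δxᵢ)² to (δΔx)²:
  (δx_1)² = 0.154;  (δx_2)² = 0.318
δΔx = √(0.472) = 0.687 cm
Δx = 7.630 cm, so δΔx/Δx = 0.687/7.630 = 0.0900.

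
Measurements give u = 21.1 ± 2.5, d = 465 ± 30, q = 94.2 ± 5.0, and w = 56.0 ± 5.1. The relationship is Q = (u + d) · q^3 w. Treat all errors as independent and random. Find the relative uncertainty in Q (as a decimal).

0.194

Let h = u + d = 486. δh = √(δu² + δd²) = √(6.25 + 900) = 30.1, so δh/h = 0.0619.
Q is then a monomial in h, q, w:
δQ/Q = √((δh/h)² + (3·δq/q)² + (1·δw/w)²) = √(0.00384 + 0.0254 + 0.00829) = 0.194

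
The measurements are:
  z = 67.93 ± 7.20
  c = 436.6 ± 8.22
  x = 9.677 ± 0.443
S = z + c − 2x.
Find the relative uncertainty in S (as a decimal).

Sums and differences: (δS)² = Σ (cᵢ δxᵢ)².
  (δz)² = 51.8;  (δc)² = 67.6;  (2·δx)² = 0.785
δS = √(120) = 11.0
S = 485.2, so δS/S = 11.0/485.2 = 0.0226.

0.0226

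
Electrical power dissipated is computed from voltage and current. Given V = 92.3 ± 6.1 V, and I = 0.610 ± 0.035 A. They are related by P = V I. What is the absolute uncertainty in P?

Products/powers → add relative errors in quadrature, weighted by exponent:
  (1·δV/V)² = (1×0.0661)² = 0.00437;  (1·δI/I)² = (1×0.0574)² = 0.00329
δP/P = √(0.00766) = 0.0875
P = 56.3 W, so δP = 0.0875 × 56.3 = 4.93 W.

4.93 W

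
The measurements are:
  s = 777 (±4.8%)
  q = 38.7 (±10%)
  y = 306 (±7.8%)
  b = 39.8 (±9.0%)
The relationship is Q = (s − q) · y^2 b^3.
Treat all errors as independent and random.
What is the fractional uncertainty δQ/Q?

0.316

Let u = s − q = 738. δu = √(δs² + δq²) = √(1390 + 15.0) = 37.5, so δu/u = 0.0508.
Q is then a monomial in u, y, b:
δQ/Q = √((δu/u)² + (2·δy/y)² + (3·δb/b)²) = √(0.00258 + 0.0243 + 0.0729) = 0.316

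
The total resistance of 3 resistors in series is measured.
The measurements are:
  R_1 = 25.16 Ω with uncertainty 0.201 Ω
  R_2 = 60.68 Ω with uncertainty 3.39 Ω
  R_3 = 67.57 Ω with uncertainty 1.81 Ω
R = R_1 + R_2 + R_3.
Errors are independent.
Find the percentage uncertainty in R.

For a sum/difference, combine absolute errors in quadrature:
  (δR_1)² = 0.0404;  (δR_2)² = 11.5;  (δR_3)² = 3.28
δR = √(14.8) = 3.85 Ω
R = 153.4 Ω, so δR/R = 3.85/153.4 = 0.0251.

2.51%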